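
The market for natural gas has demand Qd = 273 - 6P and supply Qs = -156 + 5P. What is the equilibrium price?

Set Qd = Qs: 273 - 6P = -156 + 5P.
429 = 11P, so P* = 39.
Q* = 273 − 6(39) = 39.

P* = 39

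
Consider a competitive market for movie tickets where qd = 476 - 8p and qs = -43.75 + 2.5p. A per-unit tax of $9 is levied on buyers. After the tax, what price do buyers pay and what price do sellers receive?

Buyers pay 723/14, sellers receive 597/14

Pre-tax equilibrium: p* = 49.5, q* = 80.
Tax on buyers shifts demand to qd = 476 − 8(p + 9) = 404 - 8p.
404 - 8p = -43.75 + 2.5p gives seller price ps = 597/14; buyers pay pb = 597/14 + 9 = 723/14.
New quantity: q = 476 − 8(723/14) = 440/7.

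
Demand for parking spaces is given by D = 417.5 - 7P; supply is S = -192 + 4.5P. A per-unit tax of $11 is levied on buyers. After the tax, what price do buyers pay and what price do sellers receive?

Buyers pay 1318/23, sellers receive 1065/23

Pre-tax equilibrium: P* = 53, Q* = 46.5.
Tax on buyers shifts demand to D = 417.5 − 7(P + 11) = 340.5 - 7P.
340.5 - 7P = -192 + 4.5P gives seller price Ps = 1065/23; buyers pay Pb = 1065/23 + 11 = 1318/23.
New quantity: Q = 417.5 − 7(1318/23) = 753/46.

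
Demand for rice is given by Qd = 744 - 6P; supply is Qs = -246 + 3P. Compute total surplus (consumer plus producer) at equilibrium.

Total surplus = 1764

Equilibrium: 744 - 6P = -246 + 3P gives P* = 110, Q* = 84.
Demand choke price: P = 124; supply starts at P = 82.
CS = ½(124 − 110)(84) = 588; PS = ½(110 − 82)(84) = 1176.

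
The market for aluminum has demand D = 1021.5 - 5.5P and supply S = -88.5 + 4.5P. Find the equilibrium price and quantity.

Set D = S: 1021.5 - 5.5P = -88.5 + 4.5P.
1110 = 10P, so P* = 111.
Q* = 1021.5 − 5.5(111) = 411.

P* = 111, Q* = 411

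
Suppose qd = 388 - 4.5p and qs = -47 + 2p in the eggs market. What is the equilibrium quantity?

Set qd = qs: 388 - 4.5p = -47 + 2p.
435 = 6.5p, so p* = 870/13.
q* = 388 − 4.5(870/13) = 1129/13.

q* = 1129/13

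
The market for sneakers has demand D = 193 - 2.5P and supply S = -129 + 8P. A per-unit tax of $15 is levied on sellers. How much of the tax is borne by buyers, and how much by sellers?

Buyers bear 80/7, sellers bear 25/7

Pre-tax equilibrium: P* = 92/3, Q* = 349/3.
Tax on sellers shifts supply to S = -129 + 8(P − 15) = -249 + 8P.
193 - 2.5P = -249 + 8P gives buyer price Pb = 884/21; sellers receive Ps = 884/21 − 15 = 569/21.
New quantity: Q = 193 − 2.5(884/21) = 1843/21.
Buyer burden = 884/21 − 92/3 = 80/7; seller burden = 92/3 − 569/21 = 25/7.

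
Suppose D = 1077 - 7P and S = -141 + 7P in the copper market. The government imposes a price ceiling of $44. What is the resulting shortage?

Equilibrium price would be P* = 87, so the ceiling at 44 binds.
At P = 44: D = 1077 − 7(44) = 769, S = -141 + 7(44) = 167.
Shortage = 769 − 167 = 602.

Shortage = 602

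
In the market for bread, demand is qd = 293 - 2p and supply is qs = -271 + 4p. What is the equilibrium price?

p* = 94

Set qd = qs: 293 - 2p = -271 + 4p.
564 = 6p, so p* = 94.
q* = 293 − 2(94) = 105.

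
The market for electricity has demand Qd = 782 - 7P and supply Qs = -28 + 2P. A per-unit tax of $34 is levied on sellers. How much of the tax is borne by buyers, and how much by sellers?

Buyers bear 68/9, sellers bear 238/9

Pre-tax equilibrium: P* = 90, Q* = 152.
Tax on sellers shifts supply to Qs = -28 + 2(P − 34) = -96 + 2P.
782 - 7P = -96 + 2P gives buyer price Pb = 878/9; sellers receive Ps = 878/9 − 34 = 572/9.
New quantity: Q = 782 − 7(878/9) = 892/9.
Buyer burden = 878/9 − 90 = 68/9; seller burden = 90 − 572/9 = 238/9.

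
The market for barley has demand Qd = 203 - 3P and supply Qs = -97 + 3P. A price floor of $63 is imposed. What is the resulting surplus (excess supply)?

Surplus = 78

Equilibrium price would be P* = 50, so the floor at 63 binds.
At P = 63: Qd = 14, Qs = 92.
Surplus = 92 − 14 = 78.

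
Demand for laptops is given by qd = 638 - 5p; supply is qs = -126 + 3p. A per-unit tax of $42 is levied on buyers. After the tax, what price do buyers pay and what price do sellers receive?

Pre-tax equilibrium: p* = 95.5, q* = 160.5.
Tax on buyers shifts demand to qd = 638 − 5(p + 42) = 428 - 5p.
428 - 5p = -126 + 3p gives seller price ps = 69.25; buyers pay pb = 69.25 + 42 = 111.25.
New quantity: q = 638 − 5(111.25) = 81.75.

Buyers pay $111.25, sellers receive $69.25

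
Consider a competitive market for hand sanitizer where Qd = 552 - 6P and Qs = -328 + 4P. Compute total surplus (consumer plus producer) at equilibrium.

Equilibrium: 552 - 6P = -328 + 4P gives P* = 88, Q* = 24.
Demand choke price: P = 92; supply starts at P = 82.
CS = ½(92 − 88)(24) = 48; PS = ½(88 − 82)(24) = 72.

Total surplus = 120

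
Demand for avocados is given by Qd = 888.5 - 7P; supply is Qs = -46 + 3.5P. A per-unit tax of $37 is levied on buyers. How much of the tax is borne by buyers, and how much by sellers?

Pre-tax equilibrium: P* = 89, Q* = 265.5.
Tax on buyers shifts demand to Qd = 888.5 − 7(P + 37) = 629.5 - 7P.
629.5 - 7P = -46 + 3.5P gives seller price Ps = 193/3; buyers pay Pb = 193/3 + 37 = 304/3.
New quantity: Q = 888.5 − 7(304/3) = 1075/6.
Buyer burden = 304/3 − 89 = 37/3; seller burden = 89 − 193/3 = 74/3.

Buyers bear 37/3, sellers bear 74/3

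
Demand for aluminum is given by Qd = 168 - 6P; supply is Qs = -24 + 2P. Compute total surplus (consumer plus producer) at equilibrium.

Equilibrium: 168 - 6P = -24 + 2P gives P* = 24, Q* = 24.
Demand choke price: P = 28; supply starts at P = 12.
CS = ½(28 − 24)(24) = 48; PS = ½(24 − 12)(24) = 144.

Total surplus = 192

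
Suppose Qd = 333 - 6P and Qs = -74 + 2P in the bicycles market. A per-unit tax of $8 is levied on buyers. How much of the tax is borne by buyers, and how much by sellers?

Buyers bear $2, sellers bear $6

Pre-tax equilibrium: P* = 50.875, Q* = 27.75.
Tax on buyers shifts demand to Qd = 333 − 6(P + 8) = 285 - 6P.
285 - 6P = -74 + 2P gives seller price Ps = 44.875; buyers pay Pb = 44.875 + 8 = 52.875.
New quantity: Q = 333 − 6(52.875) = 15.75.
Buyer burden = 52.875 − 50.875 = 2; seller burden = 50.875 − 44.875 = 6.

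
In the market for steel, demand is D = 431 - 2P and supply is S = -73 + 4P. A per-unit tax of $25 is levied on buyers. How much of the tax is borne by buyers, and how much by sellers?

Pre-tax equilibrium: P* = 84, Q* = 263.
Tax on buyers shifts demand to D = 431 − 2(P + 25) = 381 - 2P.
381 - 2P = -73 + 4P gives seller price Ps = 227/3; buyers pay Pb = 227/3 + 25 = 302/3.
New quantity: Q = 431 − 2(302/3) = 689/3.
Buyer burden = 302/3 − 84 = 50/3; seller burden = 84 − 227/3 = 25/3.

Buyers bear 50/3, sellers bear 25/3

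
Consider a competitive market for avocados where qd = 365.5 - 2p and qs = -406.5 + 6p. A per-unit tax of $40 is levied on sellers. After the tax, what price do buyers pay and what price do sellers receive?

Buyers pay $126.5, sellers receive $86.5

Pre-tax equilibrium: p* = 96.5, q* = 172.5.
Tax on sellers shifts supply to qs = -406.5 + 6(p − 40) = -646.5 + 6p.
365.5 - 2p = -646.5 + 6p gives buyer price pb = 126.5; sellers receive ps = 126.5 − 40 = 86.5.
New quantity: q = 365.5 − 2(126.5) = 112.5.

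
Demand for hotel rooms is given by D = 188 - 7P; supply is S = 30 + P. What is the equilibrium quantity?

Set D = S: 188 - 7P = 30 + P.
158 = 8P, so P* = 19.75.
Q* = 188 − 7(19.75) = 49.75.

Q* = 49.75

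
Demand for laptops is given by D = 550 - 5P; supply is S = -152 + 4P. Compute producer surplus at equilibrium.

Equilibrium: 550 - 5P = -152 + 4P gives P* = 78, Q* = 160.
Supply starts at P = 38 (where S = 0).
PS = ½(78 − 38)(160) = 3200.

Producer surplus = 3200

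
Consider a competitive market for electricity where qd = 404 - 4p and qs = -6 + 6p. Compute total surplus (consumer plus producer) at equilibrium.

Total surplus = 12000

Equilibrium: 404 - 4p = -6 + 6p gives p* = 41, q* = 240.
Demand choke price: p = 101; supply starts at p = 1.
CS = ½(101 − 41)(240) = 7200; PS = ½(41 − 1)(240) = 4800.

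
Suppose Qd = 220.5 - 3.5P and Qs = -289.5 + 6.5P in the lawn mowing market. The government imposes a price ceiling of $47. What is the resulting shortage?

Shortage = 40

Equilibrium price would be P* = 51, so the ceiling at 47 binds.
At P = 47: Qd = 220.5 − 3.5(47) = 56, Qs = -289.5 + 6.5(47) = 16.
Shortage = 56 − 16 = 40.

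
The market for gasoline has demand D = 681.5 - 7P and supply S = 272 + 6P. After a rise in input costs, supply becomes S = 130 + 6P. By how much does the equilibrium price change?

Original equilibrium: P* = 31.5, Q* = 461.
New equilibrium: 681.5 - 7P = 130 + 6P, so 551.5 = 13P and P' = 1103/26; Q' = 681.5 − 7(1103/26) = 4999/13.
Change in price: 1103/26 − 31.5 = 142/13.

ΔP = 142/13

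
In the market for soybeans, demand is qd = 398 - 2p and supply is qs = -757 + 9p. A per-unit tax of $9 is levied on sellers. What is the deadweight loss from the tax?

Deadweight loss = 729/11

Pre-tax equilibrium: p* = 105, q* = 188.
Tax on sellers shifts supply to qs = -757 + 9(p − 9) = -838 + 9p.
398 - 2p = -838 + 9p gives buyer price pb = 1236/11; sellers receive ps = 1236/11 − 9 = 1137/11.
New quantity: q = 398 − 2(1236/11) = 1906/11.
DWL = ½ × 9 × (188 − 1906/11) = 729/11.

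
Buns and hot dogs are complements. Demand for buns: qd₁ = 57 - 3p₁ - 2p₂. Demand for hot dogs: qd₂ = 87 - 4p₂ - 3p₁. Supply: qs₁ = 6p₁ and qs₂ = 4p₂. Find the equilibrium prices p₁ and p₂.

Market 1: 57 - 3p₁ - 2p₂ = 6p₁ → 9p₁ + 2p₂ = 57.
Market 2: 8p₂ + 3p₁ = 87.
Eliminating p₂: 8×(1) − 2×(2) gives 66p₁ = 282, so p₁ = 47/11.
Back-substitute into (2): p₂ = (87 − 3×47/11) / 8 = 102/11.

p₁ = 47/11, p₂ = 102/11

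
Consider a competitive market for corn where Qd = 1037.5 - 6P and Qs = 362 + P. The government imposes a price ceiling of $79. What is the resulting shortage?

Shortage = 122.5

Equilibrium price would be P* = 96.5, so the ceiling at 79 binds.
At P = 79: Qd = 1037.5 − 6(79) = 563.5, Qs = 362 + 1(79) = 441.
Shortage = 563.5 − 441 = 122.5.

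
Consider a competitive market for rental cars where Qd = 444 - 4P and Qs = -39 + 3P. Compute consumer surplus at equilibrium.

Equilibrium: 444 - 4P = -39 + 3P gives P* = 69, Q* = 168.
Demand choke price (Qd = 0): P = 111.
CS = ½(111 − 69)(168) = 3528.

Consumer surplus = 3528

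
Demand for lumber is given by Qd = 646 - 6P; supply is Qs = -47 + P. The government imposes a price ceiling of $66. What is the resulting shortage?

Shortage = 231

Equilibrium price would be P* = 99, so the ceiling at 66 binds.
At P = 66: Qd = 646 − 6(66) = 250, Qs = -47 + 1(66) = 19.
Shortage = 250 − 19 = 231.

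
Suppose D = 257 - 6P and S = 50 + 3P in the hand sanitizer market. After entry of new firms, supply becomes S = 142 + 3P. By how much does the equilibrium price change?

ΔP = -92/9

Original equilibrium: P* = 23, Q* = 119.
New equilibrium: 257 - 6P = 142 + 3P, so 115 = 9P and P' = 115/9; Q' = 257 − 6(115/9) = 541/3.
Change in price: 115/9 − 23 = -92/9.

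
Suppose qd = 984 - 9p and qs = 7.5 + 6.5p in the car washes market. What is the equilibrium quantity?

Set qd = qs: 984 - 9p = 7.5 + 6.5p.
976.5 = 15.5p, so p* = 63.
q* = 984 − 9(63) = 417.

q* = 417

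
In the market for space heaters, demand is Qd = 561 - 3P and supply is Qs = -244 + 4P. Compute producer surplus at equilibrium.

Producer surplus = 5832

Equilibrium: 561 - 3P = -244 + 4P gives P* = 115, Q* = 216.
Supply starts at P = 61 (where Qs = 0).
PS = ½(115 − 61)(216) = 5832.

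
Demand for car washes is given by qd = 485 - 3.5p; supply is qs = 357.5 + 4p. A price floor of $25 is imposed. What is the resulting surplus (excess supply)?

Equilibrium price would be p* = 17, so the floor at 25 binds.
At p = 25: qd = 397.5, qs = 457.5.
Surplus = 457.5 − 397.5 = 60.

Surplus = 60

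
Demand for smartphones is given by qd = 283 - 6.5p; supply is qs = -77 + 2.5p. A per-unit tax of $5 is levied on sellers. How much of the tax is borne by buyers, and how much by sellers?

Buyers bear 25/18, sellers bear 65/18

Pre-tax equilibrium: p* = 40, q* = 23.
Tax on sellers shifts supply to qs = -77 + 2.5(p − 5) = -89.5 + 2.5p.
283 - 6.5p = -89.5 + 2.5p gives buyer price pb = 745/18; sellers receive ps = 745/18 − 5 = 655/18.
New quantity: q = 283 − 6.5(745/18) = 503/36.
Buyer burden = 745/18 − 40 = 25/18; seller burden = 40 − 655/18 = 65/18.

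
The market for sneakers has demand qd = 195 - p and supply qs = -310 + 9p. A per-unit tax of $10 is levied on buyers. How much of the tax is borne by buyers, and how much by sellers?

Pre-tax equilibrium: p* = 50.5, q* = 144.5.
Tax on buyers shifts demand to qd = 195 − 1(p + 10) = 185 - p.
185 - p = -310 + 9p gives seller price ps = 49.5; buyers pay pb = 49.5 + 10 = 59.5.
New quantity: q = 195 − 1(59.5) = 135.5.
Buyer burden = 59.5 − 50.5 = 9; seller burden = 50.5 − 49.5 = 1.

Buyers bear $9, sellers bear $1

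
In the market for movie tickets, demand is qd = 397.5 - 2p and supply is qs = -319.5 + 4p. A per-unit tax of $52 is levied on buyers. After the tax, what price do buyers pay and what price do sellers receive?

Buyers pay 925/6, sellers receive 613/6

Pre-tax equilibrium: p* = 119.5, q* = 158.5.
Tax on buyers shifts demand to qd = 397.5 − 2(p + 52) = 293.5 - 2p.
293.5 - 2p = -319.5 + 4p gives seller price ps = 613/6; buyers pay pb = 613/6 + 52 = 925/6.
New quantity: q = 397.5 − 2(925/6) = 535/6.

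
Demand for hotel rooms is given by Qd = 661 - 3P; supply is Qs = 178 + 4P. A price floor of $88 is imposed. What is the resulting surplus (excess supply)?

Surplus = 133

Equilibrium price would be P* = 69, so the floor at 88 binds.
At P = 88: Qd = 397, Qs = 530.
Surplus = 530 − 397 = 133.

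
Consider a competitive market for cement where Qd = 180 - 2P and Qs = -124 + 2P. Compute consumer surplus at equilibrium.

Equilibrium: 180 - 2P = -124 + 2P gives P* = 76, Q* = 28.
Demand choke price (Qd = 0): P = 90.
CS = ½(90 − 76)(28) = 196.

Consumer surplus = 196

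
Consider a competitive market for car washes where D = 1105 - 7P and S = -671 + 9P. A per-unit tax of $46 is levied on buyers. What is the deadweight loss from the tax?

Pre-tax equilibrium: P* = 111, Q* = 328.
Tax on buyers shifts demand to D = 1105 − 7(P + 46) = 783 - 7P.
783 - 7P = -671 + 9P gives seller price Ps = 90.875; buyers pay Pb = 90.875 + 46 = 136.875.
New quantity: Q = 1105 − 7(136.875) = 146.875.
DWL = ½ × 46 × (328 − 146.875) = 4165.875.

Deadweight loss = 4165.875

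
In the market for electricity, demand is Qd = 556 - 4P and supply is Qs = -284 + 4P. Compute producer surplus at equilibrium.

Equilibrium: 556 - 4P = -284 + 4P gives P* = 105, Q* = 136.
Supply starts at P = 71 (where Qs = 0).
PS = ½(105 − 71)(136) = 2312.

Producer surplus = 2312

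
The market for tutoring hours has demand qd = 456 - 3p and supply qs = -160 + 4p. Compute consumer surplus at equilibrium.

Consumer surplus = 6144

Equilibrium: 456 - 3p = -160 + 4p gives p* = 88, q* = 192.
Demand choke price (qd = 0): p = 152.
CS = ½(152 − 88)(192) = 6144.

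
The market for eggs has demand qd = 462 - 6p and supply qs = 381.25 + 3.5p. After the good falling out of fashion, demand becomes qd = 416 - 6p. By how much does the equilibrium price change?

Original equilibrium: p* = 8.5, q* = 411.
New equilibrium: 416 - 6p = 381.25 + 3.5p, so 34.75 = 9.5p and p' = 139/38; q' = 416 − 6(139/38) = 7487/19.
Change in price: 139/38 − 8.5 = -92/19.

Δp = -92/19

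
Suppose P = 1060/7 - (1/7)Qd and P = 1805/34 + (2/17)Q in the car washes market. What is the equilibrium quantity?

Set the two price expressions equal: 1060/7 - (1/7)Q = 1805/34 + (2/17)Q.
23405/238 = (31/119)Q, so Q* = 377.5.
P* = 1060/7 − (1/7)(377.5) = 97.5.

Q* = 377.5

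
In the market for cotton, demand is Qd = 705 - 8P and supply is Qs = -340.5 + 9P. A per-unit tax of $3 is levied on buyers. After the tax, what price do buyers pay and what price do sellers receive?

Buyers pay 2145/34, sellers receive 2043/34

Pre-tax equilibrium: P* = 61.5, Q* = 213.
Tax on buyers shifts demand to Qd = 705 − 8(P + 3) = 681 - 8P.
681 - 8P = -340.5 + 9P gives seller price Ps = 2043/34; buyers pay Pb = 2043/34 + 3 = 2145/34.
New quantity: Q = 705 − 8(2145/34) = 3405/17.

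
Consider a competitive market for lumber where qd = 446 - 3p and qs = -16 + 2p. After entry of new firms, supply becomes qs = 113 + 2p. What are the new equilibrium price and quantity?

Original equilibrium: p* = 92.4, q* = 168.8.
New equilibrium: 446 - 3p = 113 + 2p, so 333 = 5p and p' = 66.6; q' = 446 − 3(66.6) = 246.2.

p' = 66.6, q' = 246.2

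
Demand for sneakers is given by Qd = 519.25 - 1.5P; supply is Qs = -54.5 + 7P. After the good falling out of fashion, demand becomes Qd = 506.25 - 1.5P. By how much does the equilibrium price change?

Original equilibrium: P* = 67.5, Q* = 418.
New equilibrium: 506.25 - 1.5P = -54.5 + 7P, so 560.75 = 8.5P and P' = 2243/34; Q' = 506.25 − 1.5(2243/34) = 6924/17.
Change in price: 2243/34 − 67.5 = -26/17.

ΔP = -26/17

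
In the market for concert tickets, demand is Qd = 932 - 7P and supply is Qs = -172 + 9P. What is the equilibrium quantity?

Q* = 449

Set Qd = Qs: 932 - 7P = -172 + 9P.
1104 = 16P, so P* = 69.
Q* = 932 − 7(69) = 449.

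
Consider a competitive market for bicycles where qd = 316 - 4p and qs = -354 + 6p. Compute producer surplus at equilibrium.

Equilibrium: 316 - 4p = -354 + 6p gives p* = 67, q* = 48.
Supply starts at p = 59 (where qs = 0).
PS = ½(67 − 59)(48) = 192.

Producer surplus = 192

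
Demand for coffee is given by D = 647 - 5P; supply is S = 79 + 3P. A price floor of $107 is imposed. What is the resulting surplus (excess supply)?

Surplus = 288

Equilibrium price would be P* = 71, so the floor at 107 binds.
At P = 107: D = 112, S = 400.
Surplus = 400 − 112 = 288.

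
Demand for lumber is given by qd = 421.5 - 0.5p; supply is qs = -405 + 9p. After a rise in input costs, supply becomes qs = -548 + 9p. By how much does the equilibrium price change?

Original equilibrium: p* = 87, q* = 378.
New equilibrium: 421.5 - 0.5p = -548 + 9p, so 969.5 = 9.5p and p' = 1939/19; q' = 421.5 − 0.5(1939/19) = 7039/19.
Change in price: 1939/19 − 87 = 286/19.

Δp = 286/19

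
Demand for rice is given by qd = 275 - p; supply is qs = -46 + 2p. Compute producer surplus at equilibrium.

Equilibrium: 275 - p = -46 + 2p gives p* = 107, q* = 168.
Supply starts at p = 23 (where qs = 0).
PS = ½(107 − 23)(168) = 7056.

Producer surplus = 7056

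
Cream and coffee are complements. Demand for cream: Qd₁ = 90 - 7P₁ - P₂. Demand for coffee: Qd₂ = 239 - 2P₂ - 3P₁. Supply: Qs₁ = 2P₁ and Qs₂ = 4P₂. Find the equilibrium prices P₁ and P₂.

P₁ = 301/51, P₂ = 627/17

Market 1: 90 - 7P₁ - P₂ = 2P₁ → 9P₁ + P₂ = 90.
Market 2: 6P₂ + 3P₁ = 239.
Eliminating P₂: 6×(1) − 1×(2) gives 51P₁ = 301, so P₁ = 301/51.
Back-substitute into (2): P₂ = (239 − 3×301/51) / 6 = 627/17.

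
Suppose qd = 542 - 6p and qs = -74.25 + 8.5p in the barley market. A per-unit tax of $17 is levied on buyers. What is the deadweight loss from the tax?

Pre-tax equilibrium: p* = 42.5, q* = 287.
Tax on buyers shifts demand to qd = 542 − 6(p + 17) = 440 - 6p.
440 - 6p = -74.25 + 8.5p gives seller price ps = 2057/58; buyers pay pb = 2057/58 + 17 = 3043/58.
New quantity: q = 542 − 6(3043/58) = 6589/29.
DWL = ½ × 17 × (287 − 6589/29) = 14739/29.

Deadweight loss = 14739/29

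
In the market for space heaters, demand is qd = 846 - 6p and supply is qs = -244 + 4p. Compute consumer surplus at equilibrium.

Equilibrium: 846 - 6p = -244 + 4p gives p* = 109, q* = 192.
Demand choke price (qd = 0): p = 141.
CS = ½(141 − 109)(192) = 3072.

Consumer surplus = 3072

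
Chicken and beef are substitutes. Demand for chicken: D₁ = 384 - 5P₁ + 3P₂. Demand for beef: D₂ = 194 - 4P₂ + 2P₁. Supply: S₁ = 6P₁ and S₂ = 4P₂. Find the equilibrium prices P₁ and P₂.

P₁ = 1827/41, P₂ = 1451/41

Market 1: 384 - 5P₁ + 3P₂ = 6P₁ → 11P₁ - 3P₂ = 384.
Market 2: 8P₂ - 2P₁ = 194.
Eliminating P₂: 8×(1) + 3×(2) gives 82P₁ = 3654, so P₁ = 1827/41.
Back-substitute into (2): P₂ = (194 + 2×1827/41) / 8 = 1451/41.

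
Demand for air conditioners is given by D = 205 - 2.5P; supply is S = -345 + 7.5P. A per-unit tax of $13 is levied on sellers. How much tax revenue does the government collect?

Pre-tax equilibrium: P* = 55, Q* = 67.5.
Tax on sellers shifts supply to S = -345 + 7.5(P − 13) = -442.5 + 7.5P.
205 - 2.5P = -442.5 + 7.5P gives buyer price Pb = 64.75; sellers receive Ps = 64.75 − 13 = 51.75.
New quantity: Q = 205 − 2.5(64.75) = 43.125.
Revenue = 13 × 43.125 = 560.625.

Tax revenue = 560.625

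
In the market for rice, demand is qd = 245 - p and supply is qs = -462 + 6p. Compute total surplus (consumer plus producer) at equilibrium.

Total surplus = 12096

Equilibrium: 245 - p = -462 + 6p gives p* = 101, q* = 144.
Demand choke price: p = 245; supply starts at p = 77.
CS = ½(245 − 101)(144) = 10368; PS = ½(101 − 77)(144) = 1728.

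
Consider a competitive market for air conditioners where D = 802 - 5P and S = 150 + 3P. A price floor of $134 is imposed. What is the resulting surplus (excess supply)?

Equilibrium price would be P* = 81.5, so the floor at 134 binds.
At P = 134: D = 132, S = 552.
Surplus = 552 − 132 = 420.

Surplus = 420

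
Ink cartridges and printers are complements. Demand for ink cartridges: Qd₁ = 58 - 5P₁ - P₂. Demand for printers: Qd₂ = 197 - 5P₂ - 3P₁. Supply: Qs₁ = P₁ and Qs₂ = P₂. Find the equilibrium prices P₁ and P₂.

Market 1: 58 - 5P₁ - P₂ = P₁ → 6P₁ + P₂ = 58.
Market 2: 6P₂ + 3P₁ = 197.
Eliminating P₂: 6×(1) − 1×(2) gives 33P₁ = 151, so P₁ = 151/33.
Back-substitute into (2): P₂ = (197 − 3×151/33) / 6 = 336/11.

P₁ = 151/33, P₂ = 336/11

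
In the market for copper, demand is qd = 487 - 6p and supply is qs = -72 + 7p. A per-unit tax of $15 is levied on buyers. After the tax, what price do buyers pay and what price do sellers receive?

Buyers pay 664/13, sellers receive 469/13

Pre-tax equilibrium: p* = 43, q* = 229.
Tax on buyers shifts demand to qd = 487 − 6(p + 15) = 397 - 6p.
397 - 6p = -72 + 7p gives seller price ps = 469/13; buyers pay pb = 469/13 + 15 = 664/13.
New quantity: q = 487 − 6(664/13) = 2347/13.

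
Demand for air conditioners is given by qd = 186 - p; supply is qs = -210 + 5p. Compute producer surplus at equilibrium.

Producer surplus = 1440

Equilibrium: 186 - p = -210 + 5p gives p* = 66, q* = 120.
Supply starts at p = 42 (where qs = 0).
PS = ½(66 − 42)(120) = 1440.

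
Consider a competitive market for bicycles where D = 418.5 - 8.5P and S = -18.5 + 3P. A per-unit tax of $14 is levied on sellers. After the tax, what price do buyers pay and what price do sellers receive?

Buyers pay 958/23, sellers receive 636/23

Pre-tax equilibrium: P* = 38, Q* = 95.5.
Tax on sellers shifts supply to S = -18.5 + 3(P − 14) = -60.5 + 3P.
418.5 - 8.5P = -60.5 + 3P gives buyer price Pb = 958/23; sellers receive Ps = 958/23 − 14 = 636/23.
New quantity: Q = 418.5 − 8.5(958/23) = 2965/46.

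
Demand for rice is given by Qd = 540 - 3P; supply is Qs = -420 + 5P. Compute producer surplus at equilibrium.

Equilibrium: 540 - 3P = -420 + 5P gives P* = 120, Q* = 180.
Supply starts at P = 84 (where Qs = 0).
PS = ½(120 − 84)(180) = 3240.

Producer surplus = 3240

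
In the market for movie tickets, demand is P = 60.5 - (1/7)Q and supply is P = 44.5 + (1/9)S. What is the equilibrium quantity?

Set the two price expressions equal: 60.5 - (1/7)Q = 44.5 + (1/9)Q.
16 = (16/63)Q, so Q* = 63.
P* = 60.5 − (1/7)(63) = 51.5.

Q* = 63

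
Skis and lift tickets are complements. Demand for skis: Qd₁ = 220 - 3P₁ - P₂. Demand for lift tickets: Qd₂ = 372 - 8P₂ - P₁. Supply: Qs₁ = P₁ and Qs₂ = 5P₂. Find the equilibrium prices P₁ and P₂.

P₁ = 2488/51, P₂ = 1268/51

Market 1: 220 - 3P₁ - P₂ = P₁ → 4P₁ + P₂ = 220.
Market 2: 13P₂ + P₁ = 372.
Eliminating P₂: 13×(1) − 1×(2) gives 51P₁ = 2488, so P₁ = 2488/51.
Back-substitute into (2): P₂ = (372 − 1×2488/51) / 13 = 1268/51.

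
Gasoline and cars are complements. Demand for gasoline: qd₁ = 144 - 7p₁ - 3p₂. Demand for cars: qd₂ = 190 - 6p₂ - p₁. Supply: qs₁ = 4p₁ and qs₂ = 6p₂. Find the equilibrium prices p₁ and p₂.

p₁ = 386/43, p₂ = 1946/129

Market 1: 144 - 7p₁ - 3p₂ = 4p₁ → 11p₁ + 3p₂ = 144.
Market 2: 12p₂ + p₁ = 190.
Eliminating p₂: 12×(1) − 3×(2) gives 129p₁ = 1158, so p₁ = 386/43.
Back-substitute into (2): p₂ = (190 − 1×386/43) / 12 = 1946/129.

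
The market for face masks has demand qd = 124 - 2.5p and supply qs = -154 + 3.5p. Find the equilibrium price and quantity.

p* = 139/3, q* = 49/6

Set qd = qs: 124 - 2.5p = -154 + 3.5p.
278 = 6p, so p* = 139/3.
q* = 124 − 2.5(139/3) = 49/6.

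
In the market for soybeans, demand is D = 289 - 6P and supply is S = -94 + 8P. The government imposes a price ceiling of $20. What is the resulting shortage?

Shortage = 103

Equilibrium price would be P* = 383/14, so the ceiling at 20 binds.
At P = 20: D = 289 − 6(20) = 169, S = -94 + 8(20) = 66.
Shortage = 169 − 66 = 103.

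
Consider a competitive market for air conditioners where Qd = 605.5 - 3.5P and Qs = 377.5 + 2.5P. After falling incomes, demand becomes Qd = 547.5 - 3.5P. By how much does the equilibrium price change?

Original equilibrium: P* = 38, Q* = 472.5.
New equilibrium: 547.5 - 3.5P = 377.5 + 2.5P, so 170 = 6P and P' = 85/3; Q' = 547.5 − 3.5(85/3) = 1345/3.
Change in price: 85/3 − 38 = -29/3.

ΔP = -29/3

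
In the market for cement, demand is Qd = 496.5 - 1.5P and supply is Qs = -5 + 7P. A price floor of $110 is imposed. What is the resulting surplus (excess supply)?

Equilibrium price would be P* = 59, so the floor at 110 binds.
At P = 110: Qd = 331.5, Qs = 765.
Surplus = 765 − 331.5 = 433.5.

Surplus = 433.5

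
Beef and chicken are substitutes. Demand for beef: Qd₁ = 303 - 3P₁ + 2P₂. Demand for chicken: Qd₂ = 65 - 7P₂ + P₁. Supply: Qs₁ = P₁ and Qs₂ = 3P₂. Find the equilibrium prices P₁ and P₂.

Market 1: 303 - 3P₁ + 2P₂ = P₁ → 4P₁ - 2P₂ = 303.
Market 2: 10P₂ - P₁ = 65.
Eliminating P₂: 10×(1) + 2×(2) gives 38P₁ = 3160, so P₁ = 1580/19.
Back-substitute into (2): P₂ = (65 + 1×1580/19) / 10 = 563/38.

P₁ = 1580/19, P₂ = 563/38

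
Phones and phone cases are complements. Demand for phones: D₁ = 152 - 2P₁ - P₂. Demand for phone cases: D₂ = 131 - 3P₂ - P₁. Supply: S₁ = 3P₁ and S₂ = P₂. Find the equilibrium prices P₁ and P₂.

P₁ = 477/19, P₂ = 503/19

Market 1: 152 - 2P₁ - P₂ = 3P₁ → 5P₁ + P₂ = 152.
Market 2: 4P₂ + P₁ = 131.
Eliminating P₂: 4×(1) − 1×(2) gives 19P₁ = 477, so P₁ = 477/19.
Back-substitute into (2): P₂ = (131 − 1×477/19) / 4 = 503/19.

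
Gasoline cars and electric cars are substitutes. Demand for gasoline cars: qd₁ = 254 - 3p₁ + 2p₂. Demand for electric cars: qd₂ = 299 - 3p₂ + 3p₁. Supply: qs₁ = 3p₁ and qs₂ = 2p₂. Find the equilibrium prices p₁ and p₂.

p₁ = 467/6, p₂ = 106.5

Market 1: 254 - 3p₁ + 2p₂ = 3p₁ → 6p₁ - 2p₂ = 254.
Market 2: 5p₂ - 3p₁ = 299.
Eliminating p₂: 5×(1) + 2×(2) gives 24p₁ = 1868, so p₁ = 467/6.
Back-substitute into (2): p₂ = (299 + 3×467/6) / 5 = 106.5.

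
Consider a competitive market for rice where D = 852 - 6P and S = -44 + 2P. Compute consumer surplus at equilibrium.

Consumer surplus = 2700

Equilibrium: 852 - 6P = -44 + 2P gives P* = 112, Q* = 180.
Demand choke price (D = 0): P = 142.
CS = ½(142 − 112)(180) = 2700.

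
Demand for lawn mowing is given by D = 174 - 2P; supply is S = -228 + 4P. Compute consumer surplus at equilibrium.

Equilibrium: 174 - 2P = -228 + 4P gives P* = 67, Q* = 40.
Demand choke price (D = 0): P = 87.
CS = ½(87 − 67)(40) = 400.

Consumer surplus = 400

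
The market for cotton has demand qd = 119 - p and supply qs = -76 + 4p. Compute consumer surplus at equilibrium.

Equilibrium: 119 - p = -76 + 4p gives p* = 39, q* = 80.
Demand choke price (qd = 0): p = 119.
CS = ½(119 − 39)(80) = 3200.

Consumer surplus = 3200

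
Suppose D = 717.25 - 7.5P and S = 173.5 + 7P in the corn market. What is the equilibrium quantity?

Q* = 436

Set D = S: 717.25 - 7.5P = 173.5 + 7P.
543.75 = 14.5P, so P* = 37.5.
Q* = 717.25 − 7.5(37.5) = 436.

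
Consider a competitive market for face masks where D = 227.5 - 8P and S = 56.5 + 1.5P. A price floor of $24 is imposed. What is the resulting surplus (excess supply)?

Surplus = 57

Equilibrium price would be P* = 18, so the floor at 24 binds.
At P = 24: D = 35.5, S = 92.5.
Surplus = 92.5 − 35.5 = 57.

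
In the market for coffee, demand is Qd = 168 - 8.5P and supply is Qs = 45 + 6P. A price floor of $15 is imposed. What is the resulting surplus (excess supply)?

Surplus = 94.5

Equilibrium price would be P* = 246/29, so the floor at 15 binds.
At P = 15: Qd = 40.5, Qs = 135.
Surplus = 135 − 40.5 = 94.5.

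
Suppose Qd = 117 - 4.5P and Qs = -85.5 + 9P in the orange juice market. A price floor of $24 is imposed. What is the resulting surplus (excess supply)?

Surplus = 121.5

Equilibrium price would be P* = 15, so the floor at 24 binds.
At P = 24: Qd = 9, Qs = 130.5.
Surplus = 130.5 − 9 = 121.5.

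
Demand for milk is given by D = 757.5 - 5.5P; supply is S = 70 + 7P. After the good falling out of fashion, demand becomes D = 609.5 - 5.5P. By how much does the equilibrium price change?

Original equilibrium: P* = 55, Q* = 455.
New equilibrium: 609.5 - 5.5P = 70 + 7P, so 539.5 = 12.5P and P' = 43.16; Q' = 609.5 − 5.5(43.16) = 372.12.
Change in price: 43.16 − 55 = -11.84.

ΔP = -11.84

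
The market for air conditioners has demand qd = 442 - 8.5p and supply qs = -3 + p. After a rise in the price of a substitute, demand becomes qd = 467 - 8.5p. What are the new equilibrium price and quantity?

Original equilibrium: p* = 890/19, q* = 833/19.
New equilibrium: 467 - 8.5p = -3 + p, so 470 = 9.5p and p' = 940/19; q' = 467 − 8.5(940/19) = 883/19.

p' = 940/19, q' = 883/19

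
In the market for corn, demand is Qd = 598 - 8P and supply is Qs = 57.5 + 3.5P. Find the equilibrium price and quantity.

P* = 47, Q* = 222

Set Qd = Qs: 598 - 8P = 57.5 + 3.5P.
540.5 = 11.5P, so P* = 47.
Q* = 598 − 8(47) = 222.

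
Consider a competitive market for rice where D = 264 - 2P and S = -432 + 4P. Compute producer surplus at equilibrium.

Producer surplus = 128

Equilibrium: 264 - 2P = -432 + 4P gives P* = 116, Q* = 32.
Supply starts at P = 108 (where S = 0).
PS = ½(116 − 108)(32) = 128.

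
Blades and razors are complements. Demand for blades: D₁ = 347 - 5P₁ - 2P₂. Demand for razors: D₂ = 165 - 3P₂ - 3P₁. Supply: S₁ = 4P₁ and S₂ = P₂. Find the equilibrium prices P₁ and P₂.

Market 1: 347 - 5P₁ - 2P₂ = 4P₁ → 9P₁ + 2P₂ = 347.
Market 2: 4P₂ + 3P₁ = 165.
Eliminating P₂: 4×(1) − 2×(2) gives 30P₁ = 1058, so P₁ = 529/15.
Back-substitute into (2): P₂ = (165 − 3×529/15) / 4 = 14.8.

P₁ = 529/15, P₂ = 14.8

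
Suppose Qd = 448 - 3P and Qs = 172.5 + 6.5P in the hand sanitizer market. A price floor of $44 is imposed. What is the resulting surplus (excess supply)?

Surplus = 142.5

Equilibrium price would be P* = 29, so the floor at 44 binds.
At P = 44: Qd = 316, Qs = 458.5.
Surplus = 458.5 − 316 = 142.5.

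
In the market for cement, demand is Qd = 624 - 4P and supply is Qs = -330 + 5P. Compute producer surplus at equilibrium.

Equilibrium: 624 - 4P = -330 + 5P gives P* = 106, Q* = 200.
Supply starts at P = 66 (where Qs = 0).
PS = ½(106 − 66)(200) = 4000.

Producer surplus = 4000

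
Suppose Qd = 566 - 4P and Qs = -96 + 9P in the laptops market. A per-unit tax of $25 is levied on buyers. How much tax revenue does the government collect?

Tax revenue = 95250/13

Pre-tax equilibrium: P* = 662/13, Q* = 4710/13.
Tax on buyers shifts demand to Qd = 566 − 4(P + 25) = 466 - 4P.
466 - 4P = -96 + 9P gives seller price Ps = 562/13; buyers pay Pb = 562/13 + 25 = 887/13.
New quantity: Q = 566 − 4(887/13) = 3810/13.
Revenue = 25 × 3810/13 = 95250/13.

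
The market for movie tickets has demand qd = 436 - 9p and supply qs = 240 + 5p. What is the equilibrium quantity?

Set qd = qs: 436 - 9p = 240 + 5p.
196 = 14p, so p* = 14.
q* = 436 − 9(14) = 310.

q* = 310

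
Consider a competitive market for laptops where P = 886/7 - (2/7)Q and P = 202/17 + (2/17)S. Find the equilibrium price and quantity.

Set the two price expressions equal: 886/7 - (2/7)Q = 202/17 + (2/17)Q.
13648/119 = (48/119)Q, so Q* = 853/3.
P* = 886/7 − (2/7)(853/3) = 136/3.

P* = 136/3, Q* = 853/3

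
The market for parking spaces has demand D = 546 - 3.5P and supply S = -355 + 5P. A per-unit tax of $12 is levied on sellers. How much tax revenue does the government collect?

Tax revenue = 30660/17

Pre-tax equilibrium: P* = 106, Q* = 175.
Tax on sellers shifts supply to S = -355 + 5(P − 12) = -415 + 5P.
546 - 3.5P = -415 + 5P gives buyer price Pb = 1922/17; sellers receive Ps = 1922/17 − 12 = 1718/17.
New quantity: Q = 546 − 3.5(1922/17) = 2555/17.
Revenue = 12 × 2555/17 = 30660/17.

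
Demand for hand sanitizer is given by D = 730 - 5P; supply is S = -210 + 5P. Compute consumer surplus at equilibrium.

Consumer surplus = 6760

Equilibrium: 730 - 5P = -210 + 5P gives P* = 94, Q* = 260.
Demand choke price (D = 0): P = 146.
CS = ½(146 − 94)(260) = 6760.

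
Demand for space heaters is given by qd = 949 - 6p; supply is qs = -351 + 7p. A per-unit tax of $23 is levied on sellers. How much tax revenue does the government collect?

Tax revenue = 82133/13

Pre-tax equilibrium: p* = 100, q* = 349.
Tax on sellers shifts supply to qs = -351 + 7(p − 23) = -512 + 7p.
949 - 6p = -512 + 7p gives buyer price pb = 1461/13; sellers receive ps = 1461/13 − 23 = 1162/13.
New quantity: q = 949 − 6(1461/13) = 3571/13.
Revenue = 23 × 3571/13 = 82133/13.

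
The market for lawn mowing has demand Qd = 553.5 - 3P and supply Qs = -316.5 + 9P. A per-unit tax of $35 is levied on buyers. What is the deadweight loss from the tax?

Pre-tax equilibrium: P* = 72.5, Q* = 336.
Tax on buyers shifts demand to Qd = 553.5 − 3(P + 35) = 448.5 - 3P.
448.5 - 3P = -316.5 + 9P gives seller price Ps = 63.75; buyers pay Pb = 63.75 + 35 = 98.75.
New quantity: Q = 553.5 − 3(98.75) = 257.25.
DWL = ½ × 35 × (336 − 257.25) = 1378.125.

Deadweight loss = 1378.125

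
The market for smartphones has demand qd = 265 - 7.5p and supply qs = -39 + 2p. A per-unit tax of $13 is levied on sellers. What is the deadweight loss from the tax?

Deadweight loss = 2535/19

Pre-tax equilibrium: p* = 32, q* = 25.
Tax on sellers shifts supply to qs = -39 + 2(p − 13) = -65 + 2p.
265 - 7.5p = -65 + 2p gives buyer price pb = 660/19; sellers receive ps = 660/19 − 13 = 413/19.
New quantity: q = 265 − 7.5(660/19) = 85/19.
DWL = ½ × 13 × (25 − 85/19) = 2535/19.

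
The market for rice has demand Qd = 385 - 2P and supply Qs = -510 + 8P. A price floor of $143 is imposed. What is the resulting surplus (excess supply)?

Surplus = 535

Equilibrium price would be P* = 89.5, so the floor at 143 binds.
At P = 143: Qd = 99, Qs = 634.
Surplus = 634 − 99 = 535.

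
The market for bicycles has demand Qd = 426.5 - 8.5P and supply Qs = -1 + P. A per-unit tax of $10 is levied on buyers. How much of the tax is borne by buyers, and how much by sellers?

Pre-tax equilibrium: P* = 45, Q* = 44.
Tax on buyers shifts demand to Qd = 426.5 − 8.5(P + 10) = 341.5 - 8.5P.
341.5 - 8.5P = -1 + P gives seller price Ps = 685/19; buyers pay Pb = 685/19 + 10 = 875/19.
New quantity: Q = 426.5 − 8.5(875/19) = 666/19.
Buyer burden = 875/19 − 45 = 20/19; seller burden = 45 − 685/19 = 170/19.

Buyers bear 20/19, sellers bear 170/19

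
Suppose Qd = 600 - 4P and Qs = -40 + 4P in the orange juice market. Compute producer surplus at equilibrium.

Producer surplus = 9800

Equilibrium: 600 - 4P = -40 + 4P gives P* = 80, Q* = 280.
Supply starts at P = 10 (where Qs = 0).
PS = ½(80 − 10)(280) = 9800.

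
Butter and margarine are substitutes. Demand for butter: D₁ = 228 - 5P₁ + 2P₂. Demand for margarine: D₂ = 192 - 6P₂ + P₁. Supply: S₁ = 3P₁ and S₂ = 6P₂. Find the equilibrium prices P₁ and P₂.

Market 1: 228 - 5P₁ + 2P₂ = 3P₁ → 8P₁ - 2P₂ = 228.
Market 2: 12P₂ - P₁ = 192.
Eliminating P₂: 12×(1) + 2×(2) gives 94P₁ = 3120, so P₁ = 1560/47.
Back-substitute into (2): P₂ = (192 + 1×1560/47) / 12 = 882/47.

P₁ = 1560/47, P₂ = 882/47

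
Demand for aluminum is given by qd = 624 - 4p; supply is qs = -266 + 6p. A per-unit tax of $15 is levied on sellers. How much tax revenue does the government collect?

Tax revenue = 3480

Pre-tax equilibrium: p* = 89, q* = 268.
Tax on sellers shifts supply to qs = -266 + 6(p − 15) = -356 + 6p.
624 - 4p = -356 + 6p gives buyer price pb = 98; sellers receive ps = 98 − 15 = 83.
New quantity: q = 624 − 4(98) = 232.
Revenue = 15 × 232 = 3480.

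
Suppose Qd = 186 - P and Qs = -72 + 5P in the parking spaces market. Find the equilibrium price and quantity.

Set Qd = Qs: 186 - P = -72 + 5P.
258 = 6P, so P* = 43.
Q* = 186 − 1(43) = 143.

P* = 43, Q* = 143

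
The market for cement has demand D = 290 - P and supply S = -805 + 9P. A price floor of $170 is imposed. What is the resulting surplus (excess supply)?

Surplus = 605

Equilibrium price would be P* = 109.5, so the floor at 170 binds.
At P = 170: D = 120, S = 725.
Surplus = 725 − 120 = 605.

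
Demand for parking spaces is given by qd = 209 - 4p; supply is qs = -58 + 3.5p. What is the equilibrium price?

Set qd = qs: 209 - 4p = -58 + 3.5p.
267 = 7.5p, so p* = 35.6.
q* = 209 − 4(35.6) = 66.6.

p* = 35.6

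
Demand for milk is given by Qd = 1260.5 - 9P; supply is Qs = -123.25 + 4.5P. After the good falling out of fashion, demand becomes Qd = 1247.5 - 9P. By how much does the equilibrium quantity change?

ΔQ = -13/3

Original equilibrium: P* = 102.5, Q* = 338.
New equilibrium: 1247.5 - 9P = -123.25 + 4.5P, so 1370.75 = 13.5P and P' = 5483/54; Q' = 1247.5 − 9(5483/54) = 1001/3.
Change in quantity: 1001/3 − 338 = -13/3.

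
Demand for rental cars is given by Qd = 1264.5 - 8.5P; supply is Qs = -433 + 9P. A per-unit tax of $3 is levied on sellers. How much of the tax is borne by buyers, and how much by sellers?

Pre-tax equilibrium: P* = 97, Q* = 440.
Tax on sellers shifts supply to Qs = -433 + 9(P − 3) = -460 + 9P.
1264.5 - 8.5P = -460 + 9P gives buyer price Pb = 3449/35; sellers receive Ps = 3449/35 − 3 = 3344/35.
New quantity: Q = 1264.5 − 8.5(3449/35) = 14941/35.
Buyer burden = 3449/35 − 97 = 54/35; seller burden = 97 − 3344/35 = 51/35.

Buyers bear 54/35, sellers bear 51/35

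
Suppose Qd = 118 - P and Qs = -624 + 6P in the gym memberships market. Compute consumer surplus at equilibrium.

Equilibrium: 118 - P = -624 + 6P gives P* = 106, Q* = 12.
Demand choke price (Qd = 0): P = 118.
CS = ½(118 − 106)(12) = 72.

Consumer surplus = 72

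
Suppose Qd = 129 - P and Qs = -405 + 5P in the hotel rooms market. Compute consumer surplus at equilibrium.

Equilibrium: 129 - P = -405 + 5P gives P* = 89, Q* = 40.
Demand choke price (Qd = 0): P = 129.
CS = ½(129 − 89)(40) = 800.

Consumer surplus = 800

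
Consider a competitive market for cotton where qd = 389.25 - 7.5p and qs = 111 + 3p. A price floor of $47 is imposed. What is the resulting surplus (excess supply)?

Equilibrium price would be p* = 26.5, so the floor at 47 binds.
At p = 47: qd = 36.75, qs = 252.
Surplus = 252 − 36.75 = 215.25.

Surplus = 215.25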